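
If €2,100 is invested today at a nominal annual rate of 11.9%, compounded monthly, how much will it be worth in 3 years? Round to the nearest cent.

€2,995.70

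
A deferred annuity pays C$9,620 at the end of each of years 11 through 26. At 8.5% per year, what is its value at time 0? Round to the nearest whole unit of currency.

C$36,486

PV at t=10 (ordinary 16-year annuity): 9620 × a(16|0.085) = 9620 × 8.575333 = 82,494.7059
PV₀ = 82,494.7059 / (1+0.085)^10 = 82,494.7059 / 2.260983 = 36,486.2052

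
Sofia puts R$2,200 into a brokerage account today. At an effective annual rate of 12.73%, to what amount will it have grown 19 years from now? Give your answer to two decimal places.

R$21,437.46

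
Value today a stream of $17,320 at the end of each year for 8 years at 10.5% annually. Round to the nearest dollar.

$90,743

PV = PMT · [1 − (1+i)^(−n)] / i = 17320 · 5.239188 = 90,742.7342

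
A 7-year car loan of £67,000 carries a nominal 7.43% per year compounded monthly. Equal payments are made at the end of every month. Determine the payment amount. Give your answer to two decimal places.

£1,025.35

i = 0.0743/12 = 0.00619167 per month; n = 7·12 = 84.
Annuity-PV factor = 65.343457; PMT = 67000 / 65.343457 = 1,025.3513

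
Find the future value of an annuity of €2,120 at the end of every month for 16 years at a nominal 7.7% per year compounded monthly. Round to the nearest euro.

€797,763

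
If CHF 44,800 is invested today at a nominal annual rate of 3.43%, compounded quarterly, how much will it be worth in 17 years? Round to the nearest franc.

CHF 80,064

Periodic rate i = 0.0343/4 = 0.008575; n = 17 × 4 = 68 periods.
FV = PV·(1+i)^n = 44,800 × 1.787136 = 80,063.6785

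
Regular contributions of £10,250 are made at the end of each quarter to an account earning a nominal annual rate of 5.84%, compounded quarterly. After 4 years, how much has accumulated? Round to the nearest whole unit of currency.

£183,242

With 4 periods per year: i = 0.0146, n = 16.
Accumulation factor s(16|0.0146) = 17.877238; FV = 10250 × 17.877238 = 183,241.6852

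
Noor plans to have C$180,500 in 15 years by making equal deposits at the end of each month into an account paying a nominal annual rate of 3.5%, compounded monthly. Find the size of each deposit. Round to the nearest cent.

C$763.90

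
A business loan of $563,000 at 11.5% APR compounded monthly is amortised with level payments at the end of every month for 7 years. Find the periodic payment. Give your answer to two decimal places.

i = 0.115/12 = 0.00958333 per month; n = 7·12 = 84.
Annuity-PV factor = 57.516018; PMT = 563000 / 57.516018 = 9,788.5774

$9,788.58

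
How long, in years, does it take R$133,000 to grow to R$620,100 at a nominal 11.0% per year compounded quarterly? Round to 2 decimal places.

14.19 years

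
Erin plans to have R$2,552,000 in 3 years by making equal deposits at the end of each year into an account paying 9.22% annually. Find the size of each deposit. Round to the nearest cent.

PMT = 2.552e+06 / ( [(1+0.0922)^3 − 1] / 0.0922 ) = 2.552e+06 / 3.285101 = 776,840.6890

R$776,840.69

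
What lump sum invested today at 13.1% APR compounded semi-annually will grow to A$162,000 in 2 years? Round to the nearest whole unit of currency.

A$125,690

i = 0.131/2 = 0.0655 per half-year; n = 2·2 = 4.
PV = 162,000 / (1 + 0.0655)^4 = 162,000 / 1.288884 = 125,690.1366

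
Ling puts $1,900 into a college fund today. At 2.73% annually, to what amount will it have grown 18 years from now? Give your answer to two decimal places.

FV = PV·(1+i)^n = 1,900 × 1.623870 = 3,085.3525

$3,085.35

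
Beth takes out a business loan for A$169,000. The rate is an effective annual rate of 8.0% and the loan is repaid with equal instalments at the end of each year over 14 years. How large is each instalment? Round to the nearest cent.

A$20,499.17

PMT = 169000 / ( [1 − (1+0.08)^(−14)] / 0.08 ) = 169000 / 8.244237 = 20,499.1681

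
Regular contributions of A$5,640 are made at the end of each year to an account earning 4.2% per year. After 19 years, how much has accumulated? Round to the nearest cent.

FV = 5640 × [(1+0.042)^19 − 1] / 0.042 = 5640 × 28.218505 = 159,152.3668

A$159,152.37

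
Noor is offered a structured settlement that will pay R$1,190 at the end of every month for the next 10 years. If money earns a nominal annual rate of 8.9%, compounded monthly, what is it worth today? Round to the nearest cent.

Periodic rate i = 0.089/12 = 0.00741667; n = 10 × 12 = 120 periods.
PV = 1190 × [1 − (1+0.00741667)^(−120)] / 0.00741667 = 1190 × 79.280004 = 94,343.2042

R$94,343.20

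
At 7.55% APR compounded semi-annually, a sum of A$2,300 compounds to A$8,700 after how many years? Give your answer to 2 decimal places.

Periodic rate i = 0.0755/2 = 0.03775.
(1+i)^n = 8700/2300 = 3.78261, so n = ln 3.78261 / ln 1.03775 = 35.9039 half-years
= 35.9039/2 years

17.95 years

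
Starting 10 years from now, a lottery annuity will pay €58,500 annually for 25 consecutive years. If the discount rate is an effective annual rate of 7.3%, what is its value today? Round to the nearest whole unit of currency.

PV at t=9 (ordinary 25-year annuity): 58500 × a(25|0.073) = 58500 × 11.345293 = 663,699.6587
Discount back 9 years: 663,699.6587 × (1+0.073)^(−9) = 663,699.6587 × 0.530399 = 352,025.4778

€352,025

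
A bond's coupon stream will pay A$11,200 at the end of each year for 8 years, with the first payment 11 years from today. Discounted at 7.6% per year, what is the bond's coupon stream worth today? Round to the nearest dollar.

A$31,414

Value one period before first payment (t=10): 11200 × [1 − (1+0.076)^(−8)] / 0.076 = 11200 × 5.834908 = 65,350.9716
Discount back 10 years: 65,350.9716 × (1+0.076)^(−10) = 65,350.9716 × 0.480704 = 31,414.4409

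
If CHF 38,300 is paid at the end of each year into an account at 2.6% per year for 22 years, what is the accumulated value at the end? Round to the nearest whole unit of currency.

Accumulation factor s(22|0.026) = 29.188584; FV = 38300 × 29.188584 = 1,117,922.7791

CHF 1,117,923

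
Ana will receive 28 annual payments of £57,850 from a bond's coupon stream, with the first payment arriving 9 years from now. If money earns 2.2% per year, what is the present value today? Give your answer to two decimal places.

PV at t=8 (ordinary 28-year annuity): 57850 × a(28|0.022) = 57850 × 20.740022 = 1,199,810.2859
Discount back 8 years: 1,199,810.2859 × (1+0.022)^(−8) = 1,199,810.2859 × 0.840220 = 1,008,104.1774

£1,008,104.18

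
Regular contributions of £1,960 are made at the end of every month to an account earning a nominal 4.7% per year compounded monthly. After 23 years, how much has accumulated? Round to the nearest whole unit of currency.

Periodic rate i = 0.047/12 = 0.00391667; n = 23 × 12 = 276 periods.
FV = 1960 × [(1+0.00391667)^276 − 1] / 0.00391667 = 1960 × 495.678770 = 971,530.3884

£971,530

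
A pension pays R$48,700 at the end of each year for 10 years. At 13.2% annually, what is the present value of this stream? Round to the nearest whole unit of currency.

PV = PMT · [1 − (1+i)^(−n)] / i = 48700 · 5.383146 = 262,159.1862

R$262,159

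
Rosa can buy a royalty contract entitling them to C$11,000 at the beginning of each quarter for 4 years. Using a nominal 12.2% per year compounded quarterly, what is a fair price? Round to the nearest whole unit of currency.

C$141,844

Periodic rate i = 0.122/4 = 0.0305; n = 4 × 4 = 16 periods.
Annuity factor a(16|0.0305) × (1+i) = 12.894876; PV = 11000 × 12.894876 = 141,843.6309
(Beginning-of-period payments → annuity-due factor ×(1+i).)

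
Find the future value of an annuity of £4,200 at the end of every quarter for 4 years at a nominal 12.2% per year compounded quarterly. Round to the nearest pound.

i = 0.122/4 = 0.0305 per quarter; n = 4·4 = 16.
FV = 4200 × [(1+0.0305)^16 − 1] / 0.0305 = 4200 × 20.236579 = 84,993.6317

£84,994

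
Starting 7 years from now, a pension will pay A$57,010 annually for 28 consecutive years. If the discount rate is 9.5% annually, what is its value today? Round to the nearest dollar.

Value one period before first payment (t=6): 57010 × [1 − (1+0.095)^(−28)] / 0.095 = 57010 × 9.697074 = 552,830.2021
PV₀ = 552,830.2021 / (1+0.095)^6 = 552,830.2021 / 1.723791 = 320,705.9713

A$320,706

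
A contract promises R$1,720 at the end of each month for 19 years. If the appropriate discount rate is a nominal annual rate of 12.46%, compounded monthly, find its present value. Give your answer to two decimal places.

With 12 periods per year: i = 0.0103833, n = 228.
PV = PMT · [1 − (1+i)^(−n)] / i = 1720 · 87.170934 = 149,934.0073

R$149,934.01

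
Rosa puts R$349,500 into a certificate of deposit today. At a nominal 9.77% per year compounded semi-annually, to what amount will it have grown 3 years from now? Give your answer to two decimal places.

R$465,294.02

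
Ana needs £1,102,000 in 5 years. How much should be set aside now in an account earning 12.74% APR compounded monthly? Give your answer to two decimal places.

i = 0.1274/12 = 0.0106167 per month; n = 5·12 = 60.
Discount factor = (1+0.0106167)^(−60) = 0.530655; PV = 1,102,000 × 0.530655 = 584,782.3076

£584,782.31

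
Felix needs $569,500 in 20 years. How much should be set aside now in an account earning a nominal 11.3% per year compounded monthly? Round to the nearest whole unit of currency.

$60,059

Periodic rate i = 0.113/12 = 0.00941667; n = 20 × 12 = 240 periods.
PV = FV·(1+i)^(−n) = 569,500 × 0.105460 = 60,059.3526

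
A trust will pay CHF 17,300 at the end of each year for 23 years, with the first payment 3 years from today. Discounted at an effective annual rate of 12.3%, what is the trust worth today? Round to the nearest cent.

CHF 103,789.05

PV at t=2 (ordinary 23-year annuity): 17300 × a(23|0.123) = 17300 × 7.565976 = 130,891.3777
PV₀ = 130,891.3777 / (1+0.123)^2 = 130,891.3777 / 1.261129 = 103,789.0476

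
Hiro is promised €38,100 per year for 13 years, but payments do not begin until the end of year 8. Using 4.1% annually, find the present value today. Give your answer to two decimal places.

PV at t=7 (ordinary 13-year annuity): 38100 × a(13|0.041) = 38100 × 9.923971 = 378,103.2875
PV₀ = 378,103.2875 / (1+0.041)^7 = 378,103.2875 / 1.324815 = 285,400.9057

€285,400.91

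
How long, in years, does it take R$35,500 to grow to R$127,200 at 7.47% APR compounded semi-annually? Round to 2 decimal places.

17.40 years

Periodic rate i = 0.0747/2 = 0.03735.
(1+i)^n = 127200/35500 = 3.58310, so n = ln 3.58310 / ln 1.03735 = 34.8036 half-years
= 34.8036/2 years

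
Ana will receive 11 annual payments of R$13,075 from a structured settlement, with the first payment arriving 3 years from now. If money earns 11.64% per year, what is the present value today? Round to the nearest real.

Value one period before first payment (t=2): 13075 × [1 − (1+0.1164)^(−11)] / 0.1164 = 13075 × 6.032309 = 78,872.4409
Discount back 2 years: 78,872.4409 × (1+0.1164)^(−2) = 78,872.4409 × 0.802344 = 63,282.7912

R$63,283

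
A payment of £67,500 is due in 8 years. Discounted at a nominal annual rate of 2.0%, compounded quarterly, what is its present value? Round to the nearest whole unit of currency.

i = 0.02/4 = 0.005 per quarter; n = 8·4 = 32.
PV = 67,500 / (1 + 0.005)^32 = 67,500 / 1.173043 = 57,542.6418

£57,543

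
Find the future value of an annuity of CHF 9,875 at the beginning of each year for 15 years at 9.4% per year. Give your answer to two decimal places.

CHF 327,340.71

FV = 9875 × [(1+0.094)^15 − 1] / 0.094 × (1+i) = 9875 × 33.148426 = 327,340.7100
(annuity-due: payments at period start, so ×(1+i).)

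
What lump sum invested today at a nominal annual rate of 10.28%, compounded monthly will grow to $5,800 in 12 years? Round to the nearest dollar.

Periodic rate i = 0.1028/12 = 0.00856667; n = 12 × 12 = 144 periods.
PV = 5,800 / (1 + 0.00856667)^144 = 5,800 / 3.415576 = 1,698.1032

$1,698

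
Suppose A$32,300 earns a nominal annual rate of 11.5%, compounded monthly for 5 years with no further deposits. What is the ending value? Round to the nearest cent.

i = 0.115/12 = 0.00958333 per month; n = 5·12 = 60.
FV = 32,300 × (1 + 0.00958333)^60 = 57,244.3816

A$57,244.38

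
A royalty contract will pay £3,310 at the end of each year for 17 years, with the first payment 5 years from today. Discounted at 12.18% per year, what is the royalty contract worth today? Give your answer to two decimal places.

£14,728.11

Value one period before first payment (t=4): 3310 × [1 − (1+0.1218)^(−17)] / 0.1218 = 3310 × 7.046617 = 23,324.3008
Discount back 4 years: 23,324.3008 × (1+0.1218)^(−4) = 23,324.3008 × 0.631449 = 14,728.1056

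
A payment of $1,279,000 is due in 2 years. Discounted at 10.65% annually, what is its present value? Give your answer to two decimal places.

$1,044,642.54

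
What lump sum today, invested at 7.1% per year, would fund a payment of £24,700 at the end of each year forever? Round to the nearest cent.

£347,887.32

PV = PMT / i = 24700 / 0.071 = 347,887.3239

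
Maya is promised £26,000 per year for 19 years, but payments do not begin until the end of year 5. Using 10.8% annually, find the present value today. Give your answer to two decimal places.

£136,973.44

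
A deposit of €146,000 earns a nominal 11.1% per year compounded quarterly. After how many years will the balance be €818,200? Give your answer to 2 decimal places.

Periodic rate i = 0.111/4 = 0.02775.
n = ln(818200/146000) / ln(1+0.02775) = ln(5.60411) / 0.027372 = 62.9659 quarters
= 62.9659/4 years

15.74 years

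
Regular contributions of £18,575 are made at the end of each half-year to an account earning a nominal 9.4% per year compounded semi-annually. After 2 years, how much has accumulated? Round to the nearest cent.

With 2 periods per year: i = 0.047, n = 4.
FV = PMT · [(1+i)^n − 1] / i = 18575 · 4.290940 = 79,704.2072

£79,704.21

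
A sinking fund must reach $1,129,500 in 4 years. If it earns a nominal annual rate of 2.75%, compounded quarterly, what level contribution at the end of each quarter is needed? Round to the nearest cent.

$67,024.41

i = 0.0275/4 = 0.006875 per quarter; n = 4·4 = 16.
PMT = 1.1295e+06 / ( [(1+0.006875)^16 − 1] / 0.006875 ) = 1.1295e+06 / 16.852070 = 67,024.4069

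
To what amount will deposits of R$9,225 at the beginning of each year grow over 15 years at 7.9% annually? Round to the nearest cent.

FV = 9225 × [(1+0.079)^15 − 1] / 0.079 × (1+i) = 9225 × 29.070112 = 268,171.7872
(annuity-due: payments at period start, so ×(1+i).)

R$268,171.79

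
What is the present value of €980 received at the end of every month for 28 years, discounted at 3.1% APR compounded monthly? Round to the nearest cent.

i = 0.031/12 = 0.00258333 per month; n = 28·12 = 336.
PV = 980 × [1 − (1+0.00258333)^(−336)] / 0.00258333 = 980 × 224.415329 = 219,927.0226

€219,927.02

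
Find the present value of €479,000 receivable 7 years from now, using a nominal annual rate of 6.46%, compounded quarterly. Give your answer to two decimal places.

€305,855.65

With 4 periods per year: i = 0.01615, n = 28.
PV = FV·(1+i)^(−n) = 479,000 × 0.638530 = 305,855.6528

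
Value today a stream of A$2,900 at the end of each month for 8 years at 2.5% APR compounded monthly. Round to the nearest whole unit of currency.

With 12 periods per year: i = 0.00208333, n = 96.
PV = 2900 × [1 − (1+0.00208333)^(−96)] / 0.00208333 = 2900 × 86.927470 = 252,089.6644

A$252,090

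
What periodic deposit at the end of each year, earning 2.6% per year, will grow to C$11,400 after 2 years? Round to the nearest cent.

C$5,626.85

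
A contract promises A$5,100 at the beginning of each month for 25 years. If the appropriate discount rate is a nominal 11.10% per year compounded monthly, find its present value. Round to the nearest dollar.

With 12 periods per year: i = 0.00925, n = 300.
PV = 5100 × [1 − (1+0.00925)^(−300)] / 0.00925 × (1+i) = 5100 × 102.217943 = 521,311.5116
(Beginning-of-period payments → annuity-due factor ×(1+i).)

A$521,312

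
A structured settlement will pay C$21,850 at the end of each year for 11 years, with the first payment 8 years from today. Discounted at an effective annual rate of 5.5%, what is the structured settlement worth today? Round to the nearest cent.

C$121,553.90

PV at t=7 (ordinary 11-year annuity): 21850 × a(11|0.055) = 21850 × 8.092536 = 176,821.9188
Discount back 7 years: 176,821.9188 × (1+0.055)^(−7) = 176,821.9188 × 0.687437 = 121,553.8956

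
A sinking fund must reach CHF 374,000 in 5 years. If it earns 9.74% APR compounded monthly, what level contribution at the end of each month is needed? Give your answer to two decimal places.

With 12 periods per year: i = 0.00811667, n = 60.
PMT = 374000 / ( [(1+0.00811667)^60 − 1] / 0.00811667 ) = 374000 / 76.907260 = 4,862.9999

CHF 4,863.00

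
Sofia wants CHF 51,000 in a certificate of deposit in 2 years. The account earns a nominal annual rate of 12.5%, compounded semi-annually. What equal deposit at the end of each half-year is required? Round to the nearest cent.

CHF 11,615.01

With 2 periods per year: i = 0.0625, n = 4.
PMT = 51000 / ( [(1+0.0625)^4 − 1] / 0.0625 ) = 51000 / 4.390869 = 11,615.0125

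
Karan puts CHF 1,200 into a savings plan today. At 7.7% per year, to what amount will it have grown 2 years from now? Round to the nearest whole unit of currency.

FV = PV·(1+i)^n = 1,200 × 1.159929 = 1,391.9148

CHF 1,392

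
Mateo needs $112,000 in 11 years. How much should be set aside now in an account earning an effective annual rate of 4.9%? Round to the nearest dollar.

Discount factor = (1+0.049)^(−11) = 0.590840; PV = 112,000 × 0.590840 = 66,174.0404

$66,174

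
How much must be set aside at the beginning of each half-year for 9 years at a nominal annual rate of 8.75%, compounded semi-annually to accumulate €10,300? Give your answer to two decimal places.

€371.74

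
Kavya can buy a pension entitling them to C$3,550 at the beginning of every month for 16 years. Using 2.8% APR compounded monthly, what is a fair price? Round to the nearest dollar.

Periodic rate i = 0.028/12 = 0.00233333; n = 16 × 12 = 192 periods.
PV = 3550 × [1 − (1+0.00233333)^(−192)] / 0.00233333 × (1+i) = 3550 × 154.972968 = 550,154.0347
Payments are at the start of each period, so multiply by (1+i).

C$550,154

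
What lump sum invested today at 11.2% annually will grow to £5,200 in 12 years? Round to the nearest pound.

£1,455

PV = FV·(1+i)^(−n) = 5,200 × 0.279732 = 1,454.6077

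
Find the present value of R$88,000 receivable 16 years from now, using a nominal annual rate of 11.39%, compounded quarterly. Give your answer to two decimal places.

i = 0.1139/4 = 0.028475 per quarter; n = 16·4 = 64.
PV = FV·(1+i)^(−n) = 88,000 × 0.165806 = 14,590.9427

R$14,590.94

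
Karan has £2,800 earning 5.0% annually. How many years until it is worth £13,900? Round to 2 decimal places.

32.84 years

(1+i)^n = 13900/2800 = 4.96429, so n = ln 4.96429 / ln 1.05 = 32.8400 years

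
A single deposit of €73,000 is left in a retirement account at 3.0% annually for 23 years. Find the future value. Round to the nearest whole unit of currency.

FV = 73,000 × (1 + 0.03)^23 = 144,071.8153

€144,072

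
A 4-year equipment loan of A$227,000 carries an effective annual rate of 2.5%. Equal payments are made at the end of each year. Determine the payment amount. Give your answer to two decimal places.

Annuity-PV factor = 3.761974; PMT = 227000 / 3.761974 = 60,340.6582

A$60,340.66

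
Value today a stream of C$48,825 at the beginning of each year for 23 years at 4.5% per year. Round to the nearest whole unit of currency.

PV = PMT · [1 − (1+i)^(−n)] / i × (1+i) = 48825 · 14.784425 = 721,849.5390
(Beginning-of-period payments → annuity-due factor ×(1+i).)

C$721,850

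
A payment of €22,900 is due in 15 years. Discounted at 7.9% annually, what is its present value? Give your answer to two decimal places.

PV = FV·(1+i)^(−n) = 22,900 × 0.319653 = 7,320.0460

€7,320.05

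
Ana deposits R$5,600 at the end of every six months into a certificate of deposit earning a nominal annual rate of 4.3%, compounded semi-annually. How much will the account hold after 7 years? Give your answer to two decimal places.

R$90,356.84

With 2 periods per year: i = 0.0215, n = 14.
Accumulation factor s(14|0.0215) = 16.135149; FV = 5600 × 16.135149 = 90,356.8357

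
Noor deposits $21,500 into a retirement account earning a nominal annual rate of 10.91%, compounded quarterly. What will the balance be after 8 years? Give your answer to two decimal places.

$50,864.35

Periodic rate i = 0.1091/4 = 0.027275; n = 8 × 4 = 32 periods.
21,500 × (1+0.027275)^32 = 21,500 × 2.365784 = 50,864.3469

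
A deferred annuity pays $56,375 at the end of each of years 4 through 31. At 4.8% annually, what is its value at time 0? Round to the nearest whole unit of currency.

Value one period before first payment (t=3): 56375 × [1 − (1+0.048)^(−28)] / 0.048 = 56375 × 15.227466 = 858,448.3719
Discount back 3 years: 858,448.3719 × (1+0.048)^(−3) = 858,448.3719 × 0.868793 = 745,813.6598

$745,814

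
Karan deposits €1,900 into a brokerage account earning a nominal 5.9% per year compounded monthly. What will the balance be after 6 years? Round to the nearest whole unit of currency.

With 12 periods per year: i = 0.00491667, n = 72.
FV = PV·(1+i)^n = 1,900 × 1.423520 = 2,704.6878

€2,705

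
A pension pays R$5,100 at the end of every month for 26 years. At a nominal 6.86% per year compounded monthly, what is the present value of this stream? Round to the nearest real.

R$741,459

i = 0.0686/12 = 0.00571667 per month; n = 26·12 = 312.
PV = 5100 × [1 − (1+0.00571667)^(−312)] / 0.00571667 = 5100 × 145.384074 = 741,458.7777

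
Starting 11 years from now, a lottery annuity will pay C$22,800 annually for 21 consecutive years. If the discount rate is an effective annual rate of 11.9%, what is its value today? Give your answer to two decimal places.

C$56,372.27

PV at t=10 (ordinary 21-year annuity): 22800 × a(21|0.119) = 22800 × 7.610821 = 173,526.7254
Discount back 10 years: 173,526.7254 × (1+0.119)^(−10) = 173,526.7254 × 0.324862 = 56,372.2677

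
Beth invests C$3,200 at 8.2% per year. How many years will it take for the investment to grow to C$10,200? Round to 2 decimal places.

n = ln(10200/3200) / ln(1+0.082) = ln(3.18750) / 0.078811 = 14.7090 years

14.71 years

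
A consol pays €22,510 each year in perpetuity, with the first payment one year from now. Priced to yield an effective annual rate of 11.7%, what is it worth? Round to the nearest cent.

€192,393.16

PV = PMT / i = 22510 / 0.117 = 192,393.1624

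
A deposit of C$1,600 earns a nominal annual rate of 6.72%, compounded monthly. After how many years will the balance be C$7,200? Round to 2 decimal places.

22.44 years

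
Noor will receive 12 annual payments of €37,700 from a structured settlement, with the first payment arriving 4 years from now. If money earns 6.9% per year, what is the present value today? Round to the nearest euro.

€246,430

PV at t=3 (ordinary 12-year annuity): 37700 × a(12|0.069) = 37700 × 7.985190 = 301,041.6495
Discount back 3 years: 301,041.6495 × (1+0.069)^(−3) = 301,041.6495 × 0.818591 = 246,429.9389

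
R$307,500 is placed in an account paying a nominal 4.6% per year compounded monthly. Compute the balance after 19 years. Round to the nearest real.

R$735,687

i = 0.046/12 = 0.00383333 per month; n = 19·12 = 228.
FV = 307,500 × (1 + 0.00383333)^228 = 735,686.5827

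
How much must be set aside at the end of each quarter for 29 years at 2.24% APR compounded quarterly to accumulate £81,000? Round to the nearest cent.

£497.75

With 4 periods per year: i = 0.0056, n = 116.
PMT = 81000 / ( [(1+0.0056)^116 − 1] / 0.0056 ) = 81000 / 162.733591 = 497.7460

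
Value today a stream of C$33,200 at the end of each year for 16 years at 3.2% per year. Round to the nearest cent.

C$410,723.15

PV = PMT · [1 − (1+i)^(−n)] / i = 33200 · 12.371179 = 410,723.1481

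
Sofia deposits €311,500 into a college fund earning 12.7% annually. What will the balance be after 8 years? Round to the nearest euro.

311,500 × (1+0.127)^8 = 311,500 × 2.602504 = 810,679.8517

€810,680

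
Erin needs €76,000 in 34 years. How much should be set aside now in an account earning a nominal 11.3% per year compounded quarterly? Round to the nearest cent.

€1,719.44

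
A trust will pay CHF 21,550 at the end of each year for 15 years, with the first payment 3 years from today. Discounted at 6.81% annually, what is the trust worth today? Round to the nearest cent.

PV at t=2 (ordinary 15-year annuity): 21550 × a(15|0.0681) = 21550 × 9.218231 = 198,652.8724
Discount back 2 years: 198,652.8724 × (1+0.0681)^(−2) = 198,652.8724 × 0.876549 = 174,128.9651

CHF 174,128.97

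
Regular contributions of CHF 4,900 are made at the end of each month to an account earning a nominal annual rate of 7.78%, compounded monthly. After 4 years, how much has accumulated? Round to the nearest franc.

i = 0.0778/12 = 0.00648333 per month; n = 4·12 = 48.
FV = PMT · [(1+i)^n − 1] / i = 4900 · 56.096411 = 274,872.4160

CHF 274,872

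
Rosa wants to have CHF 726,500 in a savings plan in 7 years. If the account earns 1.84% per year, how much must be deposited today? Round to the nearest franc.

CHF 639,450

Discount factor = (1+0.0184)^(−7) = 0.880180; PV = 726,500 × 0.880180 = 639,450.4305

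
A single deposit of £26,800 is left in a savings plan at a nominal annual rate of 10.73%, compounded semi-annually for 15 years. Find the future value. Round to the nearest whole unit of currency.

With 2 periods per year: i = 0.05365, n = 30.
FV = PV·(1+i)^n = 26,800 × 4.796132 = 128,536.3428

£128,536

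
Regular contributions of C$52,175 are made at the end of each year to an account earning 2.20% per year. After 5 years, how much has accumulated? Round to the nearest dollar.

C$272,609

FV = PMT · [(1+i)^n − 1] / i = 52175 · 5.224893 = 272,608.8170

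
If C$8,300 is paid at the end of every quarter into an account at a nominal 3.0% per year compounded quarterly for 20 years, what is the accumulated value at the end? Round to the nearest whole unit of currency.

C$905,302

With 4 periods per year: i = 0.0075, n = 80.
FV = PMT · [(1+i)^n − 1] / i = 8300 · 109.072531 = 905,302.0050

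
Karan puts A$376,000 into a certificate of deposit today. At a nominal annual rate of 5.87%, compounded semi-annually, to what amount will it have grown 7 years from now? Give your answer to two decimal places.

With 2 periods per year: i = 0.02935, n = 14.
FV = PV·(1+i)^n = 376,000 × 1.499281 = 563,729.5608

A$563,729.56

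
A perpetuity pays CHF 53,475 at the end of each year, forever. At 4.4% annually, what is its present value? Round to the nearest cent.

PV = C/r = 53475/0.044 = 1,215,340.9091

CHF 1,215,340.91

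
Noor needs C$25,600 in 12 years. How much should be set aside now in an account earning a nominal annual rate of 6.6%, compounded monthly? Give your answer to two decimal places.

C$11,620.40

Periodic rate i = 0.066/12 = 0.0055; n = 12 × 12 = 144 periods.
PV = FV·(1+i)^(−n) = 25,600 × 0.453922 = 11,620.4026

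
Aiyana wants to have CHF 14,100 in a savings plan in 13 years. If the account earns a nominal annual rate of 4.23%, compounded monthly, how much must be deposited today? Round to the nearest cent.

CHF 8,143.68

i = 0.0423/12 = 0.003525 per month; n = 13·12 = 156.
PV = 14,100 / (1 + 0.003525)^156 = 14,100 / 1.731405 = 8,143.6764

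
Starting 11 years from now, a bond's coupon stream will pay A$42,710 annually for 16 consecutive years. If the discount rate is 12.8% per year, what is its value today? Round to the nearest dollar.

A$85,489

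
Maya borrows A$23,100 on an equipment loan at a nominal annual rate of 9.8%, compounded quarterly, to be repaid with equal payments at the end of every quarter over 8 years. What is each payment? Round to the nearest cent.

With 4 periods per year: i = 0.0245, n = 32.
PMT = 23100 / ( [1 − (1+0.0245)^(−32)] / 0.0245 ) = 23100 / 22.003627 = 1,049.8269

A$1,049.83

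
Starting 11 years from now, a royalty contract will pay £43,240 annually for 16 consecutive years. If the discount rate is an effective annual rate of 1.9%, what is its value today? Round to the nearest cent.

Value one period before first payment (t=10): 43240 × [1 − (1+0.019)^(−16)] / 0.019 = 43240 × 13.685884 = 591,777.6352
PV₀ = 591,777.6352 / (1+0.019)^10 = 591,777.6352 / 1.207096 = 490,248.9904

£490,248.99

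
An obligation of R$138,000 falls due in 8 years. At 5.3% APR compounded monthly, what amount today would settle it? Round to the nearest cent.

R$90,394.85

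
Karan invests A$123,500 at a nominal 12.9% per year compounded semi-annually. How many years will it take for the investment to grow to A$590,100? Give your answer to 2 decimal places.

Periodic rate i = 0.129/2 = 0.0645.
(1+i)^n = 590100/123500 = 4.77814, so n = ln 4.77814 / ln 1.0645 = 25.0227 half-years
= 25.0227/2 years

12.51 years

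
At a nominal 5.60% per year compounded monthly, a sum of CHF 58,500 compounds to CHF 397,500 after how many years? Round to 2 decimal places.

34.30 years

Periodic rate i = 0.056/12 = 0.00466667.
n = ln(397500/58500) / ln(1+0.00466667) = ln(6.79487) / 0.004656 = 411.5648 months
= 411.5648/12 years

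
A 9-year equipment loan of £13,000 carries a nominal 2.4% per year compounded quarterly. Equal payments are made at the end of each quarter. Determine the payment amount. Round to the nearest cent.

With 4 periods per year: i = 0.006, n = 36.
Annuity-PV factor = 32.290749; PMT = 13000 / 32.290749 = 402.5921

£402.59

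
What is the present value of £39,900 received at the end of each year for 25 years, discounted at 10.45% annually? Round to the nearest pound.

Annuity factor a(25|0.1045) = 8.771860; PV = 39900 × 8.771860 = 349,997.1982

£349,997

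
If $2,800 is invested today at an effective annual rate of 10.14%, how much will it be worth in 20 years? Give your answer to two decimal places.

$19,322.33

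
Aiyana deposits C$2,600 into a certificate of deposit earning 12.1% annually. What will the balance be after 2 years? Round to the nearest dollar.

C$3,267

FV = 2,600 × (1 + 0.121)^2 = 3,267.2666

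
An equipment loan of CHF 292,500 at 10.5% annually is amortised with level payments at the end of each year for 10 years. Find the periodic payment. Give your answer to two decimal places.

Annuity-PV factor = 6.014773; PMT = 292500 / 6.014773 = 48,630.2663

CHF 48,630.27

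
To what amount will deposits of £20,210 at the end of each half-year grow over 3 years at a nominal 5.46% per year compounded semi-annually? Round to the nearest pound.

£129,843

i = 0.0546/2 = 0.0273 per half-year; n = 3·2 = 6.
FV = PMT · [(1+i)^n − 1] / i = 20210 · 6.424714 = 129,843.4769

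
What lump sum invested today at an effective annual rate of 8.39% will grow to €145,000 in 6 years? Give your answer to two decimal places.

€89,419.60

Discount factor = (1+0.0839)^(−6) = 0.616687; PV = 145,000 × 0.616687 = 89,419.5962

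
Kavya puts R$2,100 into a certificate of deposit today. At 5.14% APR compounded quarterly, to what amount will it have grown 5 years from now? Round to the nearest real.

R$2,711

Periodic rate i = 0.0514/4 = 0.01285; n = 5 × 4 = 20 periods.
2,100 × (1+0.01285)^20 = 2,100 × 1.290930 = 2,710.9527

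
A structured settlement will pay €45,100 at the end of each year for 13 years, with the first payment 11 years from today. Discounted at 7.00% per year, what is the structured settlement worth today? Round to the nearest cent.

€191,612.12

PV at t=10 (ordinary 13-year annuity): 45100 × a(13|0.07) = 45100 × 8.357651 = 376,930.0486
PV₀ = 376,930.0486 / (1+0.07)^10 = 376,930.0486 / 1.967151 = 191,612.1234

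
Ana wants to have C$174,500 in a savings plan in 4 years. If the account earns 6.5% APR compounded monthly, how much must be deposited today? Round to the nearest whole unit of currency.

Periodic rate i = 0.065/12 = 0.00541667; n = 4 × 12 = 48 periods.
Discount factor = (1+0.00541667)^(−48) = 0.771593; PV = 174,500 × 0.771593 = 134,642.9387

C$134,643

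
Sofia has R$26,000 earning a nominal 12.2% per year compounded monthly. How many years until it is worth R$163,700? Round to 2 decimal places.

Periodic rate i = 0.122/12 = 0.0101667.
n = ln(163700/26000) / ln(1+0.0101667) = ln(6.29615) / 0.010115 = 181.8960 months
= 181.8960/12 years

15.16 years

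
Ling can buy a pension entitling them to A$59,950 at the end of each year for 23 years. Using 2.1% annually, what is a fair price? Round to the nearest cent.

Annuity factor a(23|0.021) = 18.094134; PV = 59950 × 18.094134 = 1,084,743.3268

A$1,084,743.33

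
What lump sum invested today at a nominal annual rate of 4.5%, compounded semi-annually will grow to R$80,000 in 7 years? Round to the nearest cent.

R$58,587.31

i = 0.045/2 = 0.0225 per half-year; n = 7·2 = 14.
PV = 80,000 / (1 + 0.0225)^14 = 80,000 / 1.365483 = 58,587.3094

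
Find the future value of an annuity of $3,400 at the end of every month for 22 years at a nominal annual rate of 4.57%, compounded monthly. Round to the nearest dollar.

$1,542,531

Periodic rate i = 0.0457/12 = 0.00380833; n = 22 × 12 = 264 periods.
Accumulation factor s(264|0.00380833) = 453.685678; FV = 3400 × 453.685678 = 1,542,531.3051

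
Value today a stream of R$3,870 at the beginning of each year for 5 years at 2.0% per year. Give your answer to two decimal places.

Annuity factor a(5|0.02) × (1+i) = 4.807729; PV = 3870 × 4.807729 = 18,605.9101
Payments are at the start of each period, so multiply by (1+i).

R$18,605.91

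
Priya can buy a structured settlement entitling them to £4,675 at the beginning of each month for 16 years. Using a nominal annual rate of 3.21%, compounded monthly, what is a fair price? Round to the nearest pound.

£703,129

Periodic rate i = 0.0321/12 = 0.002675; n = 16 × 12 = 192 periods.
PV = PMT · [1 − (1+i)^(−n)] / i × (1+i) = 4675 · 150.401957 = 703,129.1512
(Beginning-of-period payments → annuity-due factor ×(1+i).)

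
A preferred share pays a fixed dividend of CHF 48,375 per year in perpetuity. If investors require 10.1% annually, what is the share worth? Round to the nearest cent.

PV = C/r = 48375/0.101 = 478,960.3960

CHF 478,960.40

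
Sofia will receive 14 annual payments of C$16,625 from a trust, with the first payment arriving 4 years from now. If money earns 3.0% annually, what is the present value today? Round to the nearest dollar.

C$171,861

PV at t=3 (ordinary 14-year annuity): 16625 × a(14|0.03) = 16625 × 11.296073 = 187,797.2159
Discount back 3 years: 187,797.2159 × (1+0.03)^(−3) = 187,797.2159 × 0.915142 = 171,861.0558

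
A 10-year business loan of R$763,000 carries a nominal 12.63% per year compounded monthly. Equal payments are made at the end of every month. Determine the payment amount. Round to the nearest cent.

R$11,226.50

i = 0.1263/12 = 0.010525 per month; n = 10·12 = 120.
Annuity-PV factor = 67.964171; PMT = 763000 / 67.964171 = 11,226.5034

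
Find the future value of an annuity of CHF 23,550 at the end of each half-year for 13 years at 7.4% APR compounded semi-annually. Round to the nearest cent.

CHF 1,000,468.94

i = 0.074/2 = 0.037 per half-year; n = 13·2 = 26.
FV = PMT · [(1+i)^n − 1] / i = 23550 · 42.482757 = 1,000,468.9384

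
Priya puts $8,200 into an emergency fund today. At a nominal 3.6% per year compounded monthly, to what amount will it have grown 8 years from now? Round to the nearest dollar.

i = 0.036/12 = 0.003 per month; n = 8·12 = 96.
FV = 8,200 × (1 + 0.003)^96 = 10,932.0956

$10,932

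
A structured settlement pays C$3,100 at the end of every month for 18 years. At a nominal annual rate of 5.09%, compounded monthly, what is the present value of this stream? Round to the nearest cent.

Periodic rate i = 0.0509/12 = 0.00424167; n = 18 × 12 = 216 periods.
Annuity factor a(216|0.00424167) = 141.262357; PV = 3100 × 141.262357 = 437,913.3073

C$437,913.31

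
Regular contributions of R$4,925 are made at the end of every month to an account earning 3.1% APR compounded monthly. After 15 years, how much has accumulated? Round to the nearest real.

R$1,126,827

With 12 periods per year: i = 0.00258333, n = 180.
Accumulation factor s(180|0.00258333) = 228.797386; FV = 4925 × 228.797386 = 1,126,827.1284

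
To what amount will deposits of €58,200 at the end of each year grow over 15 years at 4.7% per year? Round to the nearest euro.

FV = 58200 × [(1+0.047)^15 − 1] / 0.047 = 58200 × 21.097688 = 1,227,885.4239

€1,227,885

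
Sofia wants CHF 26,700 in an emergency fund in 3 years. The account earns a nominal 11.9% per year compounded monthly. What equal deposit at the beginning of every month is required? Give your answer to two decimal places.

CHF 614.68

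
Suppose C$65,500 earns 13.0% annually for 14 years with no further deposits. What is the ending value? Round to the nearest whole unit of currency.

C$362,526

FV = PV·(1+i)^n = 65,500 × 5.534753 = 362,526.2918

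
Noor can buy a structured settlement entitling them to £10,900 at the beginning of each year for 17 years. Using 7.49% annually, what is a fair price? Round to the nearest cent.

£110,607.31

PV = PMT · [1 − (1+i)^(−n)] / i × (1+i) = 10900 · 10.147459 = 110,607.3077
(annuity-due: payments at period start, so ×(1+i).)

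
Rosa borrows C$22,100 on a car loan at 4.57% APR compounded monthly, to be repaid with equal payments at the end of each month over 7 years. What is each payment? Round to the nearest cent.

C$307.91

Periodic rate i = 0.0457/12 = 0.00380833; n = 7 × 12 = 84 periods.
Annuity-PV factor = 71.773381; PMT = 22100 / 71.773381 = 307.9136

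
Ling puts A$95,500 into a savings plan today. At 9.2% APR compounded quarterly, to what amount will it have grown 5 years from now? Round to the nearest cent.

A$150,492.91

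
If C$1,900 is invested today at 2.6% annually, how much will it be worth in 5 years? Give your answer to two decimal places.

C$2,160.18

FV = PV·(1+i)^n = 1,900 × 1.136938 = 2,160.1823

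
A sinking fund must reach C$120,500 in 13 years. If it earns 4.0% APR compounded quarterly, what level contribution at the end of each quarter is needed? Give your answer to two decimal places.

C$1,778.10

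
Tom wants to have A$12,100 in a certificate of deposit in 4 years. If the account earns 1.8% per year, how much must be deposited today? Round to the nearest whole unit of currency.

A$11,267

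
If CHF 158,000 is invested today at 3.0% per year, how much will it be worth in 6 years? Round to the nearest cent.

FV = PV·(1+i)^n = 158,000 × 1.194052 = 188,660.2629

CHF 188,660.26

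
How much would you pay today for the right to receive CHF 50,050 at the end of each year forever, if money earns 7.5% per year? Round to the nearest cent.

CHF 667,333.33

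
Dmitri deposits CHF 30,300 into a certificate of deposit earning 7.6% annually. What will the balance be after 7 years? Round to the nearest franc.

30,300 × (1+0.076)^7 = 30,300 × 1.669882 = 50,597.4381

CHF 50,597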